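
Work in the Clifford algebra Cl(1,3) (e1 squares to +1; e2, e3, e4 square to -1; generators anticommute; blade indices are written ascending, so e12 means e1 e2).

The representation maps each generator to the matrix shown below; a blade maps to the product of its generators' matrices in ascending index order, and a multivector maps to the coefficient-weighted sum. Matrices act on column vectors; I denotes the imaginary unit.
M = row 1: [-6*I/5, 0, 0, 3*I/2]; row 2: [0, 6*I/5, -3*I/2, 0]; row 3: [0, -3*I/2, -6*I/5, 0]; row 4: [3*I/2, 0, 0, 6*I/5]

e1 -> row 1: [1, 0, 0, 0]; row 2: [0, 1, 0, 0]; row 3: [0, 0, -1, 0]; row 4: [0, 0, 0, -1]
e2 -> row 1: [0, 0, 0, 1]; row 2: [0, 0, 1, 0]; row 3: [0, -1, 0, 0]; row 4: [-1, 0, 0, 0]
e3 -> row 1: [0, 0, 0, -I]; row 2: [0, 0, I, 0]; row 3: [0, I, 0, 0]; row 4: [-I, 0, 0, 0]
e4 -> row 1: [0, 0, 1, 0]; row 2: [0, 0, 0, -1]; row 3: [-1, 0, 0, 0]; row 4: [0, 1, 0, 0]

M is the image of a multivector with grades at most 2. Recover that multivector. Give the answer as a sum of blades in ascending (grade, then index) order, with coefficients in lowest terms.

Method: the blade images are trace-orthogonal — tr(rho(e_A) rho(e_B)^-1) = 4 if A = B and 0 otherwise — and rho(e_A)^-1 = (e_A)^2 * rho(e_A) with (e_A)^2 = +1 or -1, so the coefficient of e_A in the preimage is (e_A)^2 * tr(M rho(e_A))/4.
Nonzero projections over blades of grade <= 2: e3: (e3)^2 = -1, tr(M rho(e3)) = 6, coefficient -3/2; e23: (e23)^2 = -1, tr(M rho(e23)) = -24/5, coefficient 6/5. Every other blade of grade <= 2 projects to 0.
Answer: -3/2*e3 + 6/5*e23


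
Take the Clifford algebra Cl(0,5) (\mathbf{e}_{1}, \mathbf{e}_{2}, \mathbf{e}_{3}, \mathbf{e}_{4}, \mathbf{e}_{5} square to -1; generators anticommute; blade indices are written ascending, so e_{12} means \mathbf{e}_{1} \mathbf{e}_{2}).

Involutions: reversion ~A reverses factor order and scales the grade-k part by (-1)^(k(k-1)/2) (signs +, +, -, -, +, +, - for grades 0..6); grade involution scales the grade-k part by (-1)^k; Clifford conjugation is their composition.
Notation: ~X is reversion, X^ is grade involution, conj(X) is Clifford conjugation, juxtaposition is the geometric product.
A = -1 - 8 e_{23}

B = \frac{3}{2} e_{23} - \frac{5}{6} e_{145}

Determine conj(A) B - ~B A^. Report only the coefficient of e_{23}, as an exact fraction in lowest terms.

first term: -12 - \frac{3}{2} e_{23} + \frac{5}{6} e_{145} - \frac{20}{3} e_{12345}
second term: -12 + \frac{3}{2} e_{23} - \frac{5}{6} e_{145} - \frac{20}{3} e_{12345}
Answer: -3


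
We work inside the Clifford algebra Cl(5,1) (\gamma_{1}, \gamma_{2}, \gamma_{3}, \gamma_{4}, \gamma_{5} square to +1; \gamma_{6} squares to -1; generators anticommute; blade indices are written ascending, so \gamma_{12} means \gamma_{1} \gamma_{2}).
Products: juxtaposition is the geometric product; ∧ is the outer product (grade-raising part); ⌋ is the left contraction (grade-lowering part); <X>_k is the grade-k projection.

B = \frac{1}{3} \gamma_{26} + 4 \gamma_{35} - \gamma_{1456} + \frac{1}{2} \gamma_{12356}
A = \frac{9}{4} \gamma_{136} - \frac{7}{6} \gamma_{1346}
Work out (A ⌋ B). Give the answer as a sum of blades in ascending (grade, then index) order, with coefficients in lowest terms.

step 1: -\frac{9}{8} \gamma_{25}
Answer: -\frac{9}{8} \gamma_{25}


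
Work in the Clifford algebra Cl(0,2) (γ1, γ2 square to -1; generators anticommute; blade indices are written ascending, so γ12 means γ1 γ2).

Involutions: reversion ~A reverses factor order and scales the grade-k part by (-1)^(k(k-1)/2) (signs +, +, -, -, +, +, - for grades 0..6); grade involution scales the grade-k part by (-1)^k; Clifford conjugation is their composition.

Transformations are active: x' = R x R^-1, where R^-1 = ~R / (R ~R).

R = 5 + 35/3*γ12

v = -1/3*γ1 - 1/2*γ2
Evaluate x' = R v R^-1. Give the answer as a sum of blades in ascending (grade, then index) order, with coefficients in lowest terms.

~R = 5 - 35/3*γ12, and R ~R = 1450/9, so R^-1 = ~R / (1450/9).
R v = 25/6*γ1 - 115/18*γ2
Answer: 103/174*γ1 + 3/29*γ2


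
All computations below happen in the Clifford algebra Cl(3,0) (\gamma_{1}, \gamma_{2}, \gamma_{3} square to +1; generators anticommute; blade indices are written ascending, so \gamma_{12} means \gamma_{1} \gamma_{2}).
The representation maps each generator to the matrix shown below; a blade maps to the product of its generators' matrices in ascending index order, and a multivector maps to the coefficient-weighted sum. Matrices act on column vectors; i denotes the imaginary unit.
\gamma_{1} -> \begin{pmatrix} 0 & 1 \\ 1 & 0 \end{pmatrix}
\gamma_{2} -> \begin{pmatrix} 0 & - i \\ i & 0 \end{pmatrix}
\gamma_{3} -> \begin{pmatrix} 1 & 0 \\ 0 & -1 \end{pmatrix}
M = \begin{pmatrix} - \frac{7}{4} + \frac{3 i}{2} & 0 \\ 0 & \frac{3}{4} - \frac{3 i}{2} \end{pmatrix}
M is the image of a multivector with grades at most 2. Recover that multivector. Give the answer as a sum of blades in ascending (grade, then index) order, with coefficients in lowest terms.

Method: 1, rho(\gamma_{1}), rho(\gamma_{2}), rho(\gamma_{3}) form a trace-orthogonal basis of the 2x2 complex matrices (tr(X Y) = 2 if X = Y, else 0), so M = m0*1 + m1*rho(\gamma_{1}) + m2*rho(\gamma_{2}) + m3*rho(\gamma_{3}) with m0 = tr(M)/2 = - \frac{1}{2}, m1 = tr(M rho(\gamma_{1}))/2 = 0, m2 = tr(M rho(\gamma_{2}))/2 = 0, m3 = tr(M rho(\gamma_{3}))/2 = - \frac{5}{4} + \frac{3 i}{2}.
Multiplying table entries, the bivector images are rho(\gamma_{12}) = i*rho(\gamma_{3}), rho(\gamma_{13}) = -i*rho(\gamma_{2}), rho(\gamma_{23}) = i*rho(\gamma_{1}); with real blade coefficients the real parts of m0..m3 are the coefficients of 1, \gamma_{1}, \gamma_{2}, \gamma_{3} and the imaginary parts give the bivectors (\gamma_{23}: Im m1, \gamma_{13}: -Im m2, \gamma_{12}: Im m3).
Answer: -\frac{1}{2} - \frac{5}{4} \gamma_{3} + \frac{3}{2} \gamma_{12}


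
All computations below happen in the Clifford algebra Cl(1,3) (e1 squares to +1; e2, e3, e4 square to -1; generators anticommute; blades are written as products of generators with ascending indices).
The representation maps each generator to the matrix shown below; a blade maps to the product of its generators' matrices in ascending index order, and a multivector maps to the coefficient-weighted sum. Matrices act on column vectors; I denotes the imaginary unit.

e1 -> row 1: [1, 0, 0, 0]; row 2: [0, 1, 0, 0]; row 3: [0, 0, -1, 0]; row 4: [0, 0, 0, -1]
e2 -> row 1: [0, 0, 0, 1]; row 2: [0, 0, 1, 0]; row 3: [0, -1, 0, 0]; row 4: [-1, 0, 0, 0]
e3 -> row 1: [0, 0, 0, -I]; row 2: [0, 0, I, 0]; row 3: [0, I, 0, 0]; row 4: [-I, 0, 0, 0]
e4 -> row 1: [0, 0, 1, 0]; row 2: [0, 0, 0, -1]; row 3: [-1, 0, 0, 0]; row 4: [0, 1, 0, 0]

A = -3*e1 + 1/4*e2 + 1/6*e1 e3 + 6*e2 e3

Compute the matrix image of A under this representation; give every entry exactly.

Bivector images (products of the table entries): rho(e1 e3) = rho(e1)rho(e3) = row 1: [0, 0, 0, -I]; row 2: [0, 0, I, 0]; row 3: [0, -I, 0, 0]; row 4: [I, 0, 0, 0]; rho(e2 e3) = rho(e2)rho(e3) = row 1: [-I, 0, 0, 0]; row 2: [0, I, 0, 0]; row 3: [0, 0, -I, 0]; row 4: [0, 0, 0, I].
M = (-3)*rho(e1) + (1/4)*rho(e2) + (1/6)*rho(e1 e3) + (6)*rho(e2 e3), summed entrywise:
Answer: row 1: [-3 - 6*I, 0, 0, 1/4 - I/6]; row 2: [0, -3 + 6*I, 1/4 + I/6, 0]; row 3: [0, -1/4 - I/6, 3 - 6*I, 0]; row 4: [-1/4 + I/6, 0, 0, 3 + 6*I]


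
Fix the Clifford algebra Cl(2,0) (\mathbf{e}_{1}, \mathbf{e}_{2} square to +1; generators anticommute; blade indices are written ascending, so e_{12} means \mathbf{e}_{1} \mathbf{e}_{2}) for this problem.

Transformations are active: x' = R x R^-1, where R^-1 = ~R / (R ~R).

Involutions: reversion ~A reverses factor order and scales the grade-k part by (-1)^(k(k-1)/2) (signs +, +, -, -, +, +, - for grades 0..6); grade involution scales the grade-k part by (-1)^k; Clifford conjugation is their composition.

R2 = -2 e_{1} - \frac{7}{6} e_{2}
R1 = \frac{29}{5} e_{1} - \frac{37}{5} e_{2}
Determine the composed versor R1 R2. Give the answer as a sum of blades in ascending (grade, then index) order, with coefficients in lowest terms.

Distribute over the terms of R1 (each basis-blade product reordered to ascending indices, repeated generators contracted through their squares):
(\frac{29}{5} e_{1}) R2 = -\frac{58}{5} - \frac{203}{30} e_{12}
(-\frac{37}{5} e_{2}) R2 = \frac{259}{30} - \frac{74}{5} e_{12}
Summing the partial products and collecting blades:
Answer: -\frac{89}{30} - \frac{647}{30} e_{12}


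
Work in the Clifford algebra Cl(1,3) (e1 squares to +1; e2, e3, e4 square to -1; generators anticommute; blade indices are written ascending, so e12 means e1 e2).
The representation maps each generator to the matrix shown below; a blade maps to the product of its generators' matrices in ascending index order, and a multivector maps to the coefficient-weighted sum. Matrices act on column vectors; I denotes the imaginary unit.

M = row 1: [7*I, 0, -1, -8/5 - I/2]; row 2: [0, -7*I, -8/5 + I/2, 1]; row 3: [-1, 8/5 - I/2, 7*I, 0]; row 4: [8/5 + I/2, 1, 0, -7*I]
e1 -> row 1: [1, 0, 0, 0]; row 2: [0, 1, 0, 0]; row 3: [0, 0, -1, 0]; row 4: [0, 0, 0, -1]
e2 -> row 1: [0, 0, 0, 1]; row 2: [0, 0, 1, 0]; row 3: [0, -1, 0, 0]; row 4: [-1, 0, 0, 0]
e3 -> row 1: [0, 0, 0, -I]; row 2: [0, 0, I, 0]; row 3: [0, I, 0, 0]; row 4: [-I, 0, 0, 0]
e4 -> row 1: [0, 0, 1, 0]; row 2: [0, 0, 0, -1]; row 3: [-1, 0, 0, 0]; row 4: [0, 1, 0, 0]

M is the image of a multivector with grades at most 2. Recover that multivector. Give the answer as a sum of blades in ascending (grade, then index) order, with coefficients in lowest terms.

Method: the blade images are trace-orthogonal — tr(rho(e_A) rho(e_B)^-1) = 4 if A = B and 0 otherwise — and rho(e_A)^-1 = (e_A)^2 * rho(e_A) with (e_A)^2 = +1 or -1, so the coefficient of e_A in the preimage is (e_A)^2 * tr(M rho(e_A))/4.
Nonzero projections over blades of grade <= 2: e2: (e2)^2 = -1, tr(M rho(e2)) = 32/5, coefficient -8/5; e13: (e13)^2 = +1, tr(M rho(e13)) = 2, coefficient 1/2; e14: (e14)^2 = +1, tr(M rho(e14)) = -4, coefficient -1; e23: (e23)^2 = -1, tr(M rho(e23)) = 28, coefficient -7. Every other blade of grade <= 2 projects to 0.
Answer: -8/5*e2 + 1/2*e13 - e14 - 7*e23


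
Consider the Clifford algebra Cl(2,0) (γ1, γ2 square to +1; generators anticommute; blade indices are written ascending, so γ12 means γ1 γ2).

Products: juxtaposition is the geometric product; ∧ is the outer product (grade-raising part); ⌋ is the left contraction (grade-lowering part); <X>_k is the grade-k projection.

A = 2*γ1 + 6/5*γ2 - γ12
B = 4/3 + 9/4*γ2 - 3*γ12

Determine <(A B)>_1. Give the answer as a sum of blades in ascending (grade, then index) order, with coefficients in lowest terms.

step 1: -3/10 + 241/60*γ1 - 22/5*γ2 + 19/6*γ12
step 2: 241/60*γ1 - 22/5*γ2
Answer: 241/60*γ1 - 22/5*γ2


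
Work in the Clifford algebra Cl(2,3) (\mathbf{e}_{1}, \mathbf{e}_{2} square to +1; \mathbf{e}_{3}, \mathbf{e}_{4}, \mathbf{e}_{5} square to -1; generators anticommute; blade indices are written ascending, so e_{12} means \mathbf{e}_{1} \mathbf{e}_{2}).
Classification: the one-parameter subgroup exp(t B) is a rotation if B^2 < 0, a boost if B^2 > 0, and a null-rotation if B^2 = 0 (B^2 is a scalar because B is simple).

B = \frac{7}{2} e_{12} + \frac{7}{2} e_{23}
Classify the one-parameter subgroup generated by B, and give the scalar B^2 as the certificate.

B^2 term by term: the squares give (\frac{7}{2})^2*(e_{12})^2 + (\frac{7}{2})^2*(e_{23})^2 = \frac{49}{4}*(-1) + \frac{49}{4}*(+1) = 0 (each basis 2-blade squares to minus the product of its generators' squares); cross terms between blades sharing an index anticommute and cancel. So B^2 = 0.
Answer: null-rotation, certificate B^2 = 0. The class reads off the invariant scalar 0 directly.


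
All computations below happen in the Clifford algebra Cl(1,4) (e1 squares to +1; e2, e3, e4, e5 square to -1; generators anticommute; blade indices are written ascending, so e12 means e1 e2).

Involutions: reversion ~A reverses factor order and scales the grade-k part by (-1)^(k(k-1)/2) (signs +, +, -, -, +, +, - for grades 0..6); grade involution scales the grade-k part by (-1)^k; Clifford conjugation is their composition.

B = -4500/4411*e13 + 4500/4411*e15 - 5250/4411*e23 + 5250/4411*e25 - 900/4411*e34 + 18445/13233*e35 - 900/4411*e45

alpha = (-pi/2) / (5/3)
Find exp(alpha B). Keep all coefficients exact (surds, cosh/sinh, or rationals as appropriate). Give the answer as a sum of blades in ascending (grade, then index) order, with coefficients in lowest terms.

B^2 term by term: the squares give (-4500/4411)^2*(e13)^2 + (4500/4411)^2*(e15)^2 + (-5250/4411)^2*(e23)^2 + (5250/4411)^2*(e25)^2 + (-900/4411)^2*(e34)^2 + (18445/13233)^2*(e35)^2 + (-900/4411)^2*(e45)^2 = 20250000/19456921*(+1) + 20250000/19456921*(+1) + 27562500/19456921*(-1) + 27562500/19456921*(-1) + 810000/19456921*(-1) + 340218025/175112289*(-1) + 810000/19456921*(-1) = -25/9 (each basis 2-blade squares to minus the product of its generators' squares); cross terms between blades sharing an index anticommute and cancel; the commuting (index-disjoint) pairs give grade-4 terms 2*c*c'*(blade product), which cancel blade by blade — e1235: 47250000/19456921 - 47250000/19456921 = 0; e1345: 8100000/19456921 - 8100000/19456921 = 0; e2345: 9450000/19456921 - 9450000/19456921 = 0 — confirming B is simple. So B^2 = -25/9.
B^2 = -25/9 — a negative square means the series sums to a rotation: l = 5/3, alpha*l = -pi/2, so exp(alpha B) = cos(-pi/2) + (sin(-pi/2)/(5/3))*B = 0 + (-3/5)*B.
Answer: 2700/4411*e13 - 2700/4411*e15 + 3150/4411*e23 - 3150/4411*e25 + 540/4411*e34 - 3689/4411*e35 + 540/4411*e45


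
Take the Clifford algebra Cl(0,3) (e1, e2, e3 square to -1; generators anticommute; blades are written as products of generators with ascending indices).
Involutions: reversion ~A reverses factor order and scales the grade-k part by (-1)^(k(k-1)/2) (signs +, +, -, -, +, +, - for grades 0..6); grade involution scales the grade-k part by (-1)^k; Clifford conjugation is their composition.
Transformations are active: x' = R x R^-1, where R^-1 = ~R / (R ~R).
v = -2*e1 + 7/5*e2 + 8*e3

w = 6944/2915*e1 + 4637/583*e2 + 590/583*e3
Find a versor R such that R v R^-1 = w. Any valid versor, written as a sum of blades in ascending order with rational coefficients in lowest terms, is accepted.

Since q(v) = q(w) = -1749/25, the sum R = v + w = 1114/2915*e1 + 27266/2915*e2 + 5254/583*e3 does the job whenever invertible.
Answer: 1114/2915*e1 + 27266/2915*e2 + 5254/583*e3


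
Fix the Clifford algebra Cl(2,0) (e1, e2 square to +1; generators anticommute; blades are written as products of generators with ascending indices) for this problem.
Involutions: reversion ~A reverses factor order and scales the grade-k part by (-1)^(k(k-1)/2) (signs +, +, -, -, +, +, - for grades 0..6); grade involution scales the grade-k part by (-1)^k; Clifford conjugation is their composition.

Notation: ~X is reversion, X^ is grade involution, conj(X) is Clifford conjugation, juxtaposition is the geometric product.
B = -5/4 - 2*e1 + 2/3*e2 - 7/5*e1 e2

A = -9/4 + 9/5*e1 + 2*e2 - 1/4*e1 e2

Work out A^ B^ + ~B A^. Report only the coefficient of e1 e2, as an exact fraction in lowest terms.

first term: 47/240 - 293/60*e1 + 351/50*e2 + 693/80*e1 e2
second term: 1303/240 + 247/60*e1 + 201/50*e2 + 189/80*e1 e2
Answer: 441/40


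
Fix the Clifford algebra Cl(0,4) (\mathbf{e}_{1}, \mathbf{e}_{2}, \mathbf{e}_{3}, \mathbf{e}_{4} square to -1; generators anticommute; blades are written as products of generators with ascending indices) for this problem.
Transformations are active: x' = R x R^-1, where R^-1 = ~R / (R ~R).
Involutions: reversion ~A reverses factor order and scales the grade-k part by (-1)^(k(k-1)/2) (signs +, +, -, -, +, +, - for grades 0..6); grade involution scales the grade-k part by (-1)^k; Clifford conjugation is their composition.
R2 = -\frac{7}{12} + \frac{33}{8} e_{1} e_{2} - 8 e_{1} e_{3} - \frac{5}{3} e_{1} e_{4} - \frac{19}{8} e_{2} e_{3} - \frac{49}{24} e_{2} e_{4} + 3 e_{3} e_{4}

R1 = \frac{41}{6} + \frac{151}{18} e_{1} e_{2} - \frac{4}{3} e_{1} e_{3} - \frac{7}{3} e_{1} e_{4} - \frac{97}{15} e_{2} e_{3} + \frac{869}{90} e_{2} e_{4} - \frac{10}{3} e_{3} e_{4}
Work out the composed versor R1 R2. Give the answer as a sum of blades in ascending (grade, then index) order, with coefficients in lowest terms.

Distribute over the grade parts of R1 (each basis-blade product reordered to ascending indices, repeated generators contracted through their squares):
<R1>_0 (= \frac{41}{6}) R2 = -\frac{287}{72} + \frac{451}{16} e_{1} e_{2} - \frac{164}{3} e_{1} e_{3} - \frac{205}{18} e_{1} e_{4} - \frac{779}{48} e_{2} e_{3} - \frac{2009}{144} e_{2} e_{4} + \frac{41}{2} e_{3} e_{4}
<R1>_2 (= \frac{151}{18} e_{1} e_{2} - \frac{4}{3} e_{1} e_{3} - \frac{7}{3} e_{1} e_{4} - \frac{97}{15} e_{2} e_{3} + \frac{869}{90} e_{2} e_{4} - \frac{10}{3} e_{3} e_{4}) R2 = -\frac{37589}{1080} - \frac{8803}{270} e_{1} e_{2} - \frac{4447}{240} e_{1} e_{3} + \frac{96103}{1080} e_{1} e_{4} - \frac{3211}{90} e_{2} e_{3} + \frac{3119}{180} e_{2} e_{4} + \frac{15577}{720} e_{3} e_{4} + \frac{12271}{120} e_{1} e_{2} e_{3} e_{4}
Summing the partial products and collecting blades:
Answer: -\frac{20947}{540} - \frac{9539}{2160} e_{1} e_{2} - \frac{17567}{240} e_{1} e_{3} + \frac{83803}{1080} e_{1} e_{4} - \frac{37373}{720} e_{2} e_{3} + \frac{2431}{720} e_{2} e_{4} + \frac{30337}{720} e_{3} e_{4} + \frac{12271}{120} e_{1} e_{2} e_{3} e_{4}


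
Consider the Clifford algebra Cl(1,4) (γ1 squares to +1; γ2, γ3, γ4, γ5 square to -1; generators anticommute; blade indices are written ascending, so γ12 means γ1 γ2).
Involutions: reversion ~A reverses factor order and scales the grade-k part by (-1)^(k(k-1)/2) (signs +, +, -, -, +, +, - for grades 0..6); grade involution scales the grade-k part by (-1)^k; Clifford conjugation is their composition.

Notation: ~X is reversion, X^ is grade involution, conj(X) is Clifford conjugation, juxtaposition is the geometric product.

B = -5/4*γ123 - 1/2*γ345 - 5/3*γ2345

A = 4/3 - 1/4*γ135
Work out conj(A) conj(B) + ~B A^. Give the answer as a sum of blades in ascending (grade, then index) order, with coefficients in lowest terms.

first term: 1/8*γ14 + 5/16*γ25 - 5/3*γ123 + 5/12*γ124 - 2/3*γ345 - 20/9*γ2345
second term: -1/8*γ14 - 5/16*γ25 + 5/3*γ123 - 5/12*γ124 + 2/3*γ345 - 20/9*γ2345
Answer: -40/9*γ2345


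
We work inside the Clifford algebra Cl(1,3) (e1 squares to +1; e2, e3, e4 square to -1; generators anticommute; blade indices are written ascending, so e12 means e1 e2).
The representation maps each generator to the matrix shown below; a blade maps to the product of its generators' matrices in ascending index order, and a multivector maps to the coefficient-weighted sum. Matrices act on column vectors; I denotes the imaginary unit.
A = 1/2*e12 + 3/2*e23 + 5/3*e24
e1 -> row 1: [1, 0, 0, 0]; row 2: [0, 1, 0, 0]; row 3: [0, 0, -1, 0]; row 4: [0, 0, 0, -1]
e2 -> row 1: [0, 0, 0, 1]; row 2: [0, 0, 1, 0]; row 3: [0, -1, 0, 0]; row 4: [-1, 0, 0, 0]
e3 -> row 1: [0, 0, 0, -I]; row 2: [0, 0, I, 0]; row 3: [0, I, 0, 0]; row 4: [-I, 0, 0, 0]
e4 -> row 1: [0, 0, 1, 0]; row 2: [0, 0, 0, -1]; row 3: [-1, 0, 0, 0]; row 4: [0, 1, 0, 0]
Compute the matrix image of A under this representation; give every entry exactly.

Bivector images (products of the table entries): rho(e12) = rho(e1)rho(e2) = row 1: [0, 0, 0, 1]; row 2: [0, 0, 1, 0]; row 3: [0, 1, 0, 0]; row 4: [1, 0, 0, 0]; rho(e23) = rho(e2)rho(e3) = row 1: [-I, 0, 0, 0]; row 2: [0, I, 0, 0]; row 3: [0, 0, -I, 0]; row 4: [0, 0, 0, I]; rho(e24) = rho(e2)rho(e4) = row 1: [0, 1, 0, 0]; row 2: [-1, 0, 0, 0]; row 3: [0, 0, 0, 1]; row 4: [0, 0, -1, 0].
M = (1/2)*rho(e12) + (3/2)*rho(e23) + (5/3)*rho(e24), summed entrywise:
Answer: row 1: [-3*I/2, 5/3, 0, 1/2]; row 2: [-5/3, 3*I/2, 1/2, 0]; row 3: [0, 1/2, -3*I/2, 5/3]; row 4: [1/2, 0, -5/3, 3*I/2]


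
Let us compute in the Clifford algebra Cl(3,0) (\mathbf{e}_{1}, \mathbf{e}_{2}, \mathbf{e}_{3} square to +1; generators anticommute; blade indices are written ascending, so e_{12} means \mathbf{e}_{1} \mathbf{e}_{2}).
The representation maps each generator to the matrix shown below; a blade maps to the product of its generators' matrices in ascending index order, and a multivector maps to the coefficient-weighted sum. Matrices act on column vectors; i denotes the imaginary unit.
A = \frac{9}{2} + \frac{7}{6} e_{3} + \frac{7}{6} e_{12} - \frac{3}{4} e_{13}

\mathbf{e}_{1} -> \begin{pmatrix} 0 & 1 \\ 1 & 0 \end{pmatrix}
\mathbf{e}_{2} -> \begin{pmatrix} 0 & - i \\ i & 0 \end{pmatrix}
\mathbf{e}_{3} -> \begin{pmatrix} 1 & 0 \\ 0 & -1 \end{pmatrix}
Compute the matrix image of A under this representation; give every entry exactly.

Bivector images (products of the table entries): rho(e_{12}) = rho(\mathbf{e}_{1})rho(\mathbf{e}_{2}) = \begin{pmatrix} i & 0 \\ 0 & - i \end{pmatrix}; rho(e_{13}) = rho(\mathbf{e}_{1})rho(\mathbf{e}_{3}) = \begin{pmatrix} 0 & -1 \\ 1 & 0 \end{pmatrix}.
M = (\frac{9}{2})*1 + (\frac{7}{6})*rho(e_{3}) + (\frac{7}{6})*rho(e_{12}) + (-\frac{3}{4})*rho(e_{13}), summed entrywise (1 is the identity matrix):
Answer: \begin{pmatrix} \frac{17}{3} + \frac{7 i}{6} & \frac{3}{4} \\ - \frac{3}{4} & \frac{10}{3} - \frac{7 i}{6} \end{pmatrix}


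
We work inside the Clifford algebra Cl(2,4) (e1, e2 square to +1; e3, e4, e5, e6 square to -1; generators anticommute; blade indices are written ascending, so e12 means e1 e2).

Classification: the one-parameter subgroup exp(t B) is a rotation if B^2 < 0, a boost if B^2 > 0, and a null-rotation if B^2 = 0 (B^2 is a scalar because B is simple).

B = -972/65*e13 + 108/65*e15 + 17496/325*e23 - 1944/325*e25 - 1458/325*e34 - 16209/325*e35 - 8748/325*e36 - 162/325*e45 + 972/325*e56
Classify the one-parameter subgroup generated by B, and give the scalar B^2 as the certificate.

B^2 term by term: the squares give (-972/65)^2*(e13)^2 + (108/65)^2*(e15)^2 + (17496/325)^2*(e23)^2 + (-1944/325)^2*(e25)^2 + (-1458/325)^2*(e34)^2 + (-16209/325)^2*(e35)^2 + (-8748/325)^2*(e36)^2 + (-162/325)^2*(e45)^2 + (972/325)^2*(e56)^2 = 944784/4225*(+1) + 11664/4225*(+1) + 306110016/105625*(+1) + 3779136/105625*(+1) + 2125764/105625*(-1) + 262731681/105625*(-1) + 76527504/105625*(-1) + 26244/105625*(-1) + 944784/105625*(-1) = -81 (each basis 2-blade squares to minus the product of its generators' squares); cross terms between blades sharing an index anticommute and cancel; the commuting (index-disjoint) pairs give grade-4 terms 2*c*c'*(blade product), which cancel blade by blade — e1235: -3779136/21125 + 3779136/21125 = 0; e1345: 314928/21125 - 314928/21125 = 0; e1356: -1889568/21125 + 1889568/21125 = 0; e2345: -5668704/105625 + 5668704/105625 = 0; e2356: 34012224/105625 - 34012224/105625 = 0; e3456: -2834352/105625 + 2834352/105625 = 0 — confirming B is simple. So B^2 = -81.
Answer: rotation, certificate B^2 = -81. Check the certificate: B^2 = -81, and that sign is decisive whatever form B takes.


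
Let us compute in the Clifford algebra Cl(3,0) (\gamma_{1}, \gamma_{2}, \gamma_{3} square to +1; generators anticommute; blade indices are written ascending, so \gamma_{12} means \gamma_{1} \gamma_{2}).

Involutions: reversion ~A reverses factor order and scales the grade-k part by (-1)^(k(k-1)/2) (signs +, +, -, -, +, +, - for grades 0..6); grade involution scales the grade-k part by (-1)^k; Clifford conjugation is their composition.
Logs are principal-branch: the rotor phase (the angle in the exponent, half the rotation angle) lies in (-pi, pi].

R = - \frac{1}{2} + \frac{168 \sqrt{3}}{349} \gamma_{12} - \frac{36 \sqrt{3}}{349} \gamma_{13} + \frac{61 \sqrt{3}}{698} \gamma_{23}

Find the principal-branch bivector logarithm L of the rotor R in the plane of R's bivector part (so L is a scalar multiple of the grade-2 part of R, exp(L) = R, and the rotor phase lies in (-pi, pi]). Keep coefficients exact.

The scalar part of R is - \frac{1}{2}, which fixes the principal-branch rotor phase; the unit plane is then the bivector part divided by the sine of that phase, and L is that plane scaled by the phase.
Concretely: cos(phase) = - \frac{1}{2} gives phase = ±\frac{2 \pi}{3}, and since phase/sin(phase) is even the sign is immaterial: L = (phase/sin(phase)) * <R>_2 = (\frac{4 \sqrt{3} \pi}{9}) * <R>_2.
Answer: \frac{224 \pi}{349} \gamma_{12} - \frac{48 \pi}{349} \gamma_{13} + \frac{122 \pi}{1047} \gamma_{23}


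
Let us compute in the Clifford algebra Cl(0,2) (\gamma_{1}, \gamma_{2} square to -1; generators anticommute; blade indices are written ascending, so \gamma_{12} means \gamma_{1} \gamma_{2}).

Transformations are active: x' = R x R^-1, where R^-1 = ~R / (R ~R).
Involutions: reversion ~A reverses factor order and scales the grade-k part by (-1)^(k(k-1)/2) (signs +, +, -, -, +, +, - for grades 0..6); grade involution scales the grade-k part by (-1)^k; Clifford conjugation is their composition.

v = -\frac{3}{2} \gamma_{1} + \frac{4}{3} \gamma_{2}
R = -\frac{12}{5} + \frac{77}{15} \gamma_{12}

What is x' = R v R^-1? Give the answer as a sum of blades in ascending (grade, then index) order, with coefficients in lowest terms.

~R = -\frac{12}{5} - \frac{77}{15} \gamma_{12}, and R ~R = \frac{289}{9}, so R^-1 = ~R / (\frac{289}{9}).
R v = -\frac{146}{45} \gamma_{1} - \frac{109}{10} \gamma_{2}
Answer: \frac{28683}{14450} \gamma_{1} + \frac{6416}{21675} \gamma_{2}


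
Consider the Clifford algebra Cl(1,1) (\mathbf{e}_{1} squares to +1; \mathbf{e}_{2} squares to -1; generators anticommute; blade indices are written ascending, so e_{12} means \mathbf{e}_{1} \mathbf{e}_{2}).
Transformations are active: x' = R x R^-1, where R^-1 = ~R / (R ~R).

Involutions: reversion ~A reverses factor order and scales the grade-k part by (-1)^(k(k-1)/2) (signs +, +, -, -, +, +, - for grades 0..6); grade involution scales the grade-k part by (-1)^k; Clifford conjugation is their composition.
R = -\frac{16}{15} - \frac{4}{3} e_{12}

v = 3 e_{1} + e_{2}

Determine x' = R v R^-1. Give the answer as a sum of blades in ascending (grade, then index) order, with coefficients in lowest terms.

~R = -\frac{16}{15} + \frac{4}{3} e_{12}, and R ~R = -\frac{16}{25}, so R^-1 = ~R / (-\frac{16}{25}).
R v = -\frac{28}{15} e_{1} + \frac{44}{15} e_{2}
Answer: -\frac{83}{9} e_{1} + \frac{79}{9} e_{2}


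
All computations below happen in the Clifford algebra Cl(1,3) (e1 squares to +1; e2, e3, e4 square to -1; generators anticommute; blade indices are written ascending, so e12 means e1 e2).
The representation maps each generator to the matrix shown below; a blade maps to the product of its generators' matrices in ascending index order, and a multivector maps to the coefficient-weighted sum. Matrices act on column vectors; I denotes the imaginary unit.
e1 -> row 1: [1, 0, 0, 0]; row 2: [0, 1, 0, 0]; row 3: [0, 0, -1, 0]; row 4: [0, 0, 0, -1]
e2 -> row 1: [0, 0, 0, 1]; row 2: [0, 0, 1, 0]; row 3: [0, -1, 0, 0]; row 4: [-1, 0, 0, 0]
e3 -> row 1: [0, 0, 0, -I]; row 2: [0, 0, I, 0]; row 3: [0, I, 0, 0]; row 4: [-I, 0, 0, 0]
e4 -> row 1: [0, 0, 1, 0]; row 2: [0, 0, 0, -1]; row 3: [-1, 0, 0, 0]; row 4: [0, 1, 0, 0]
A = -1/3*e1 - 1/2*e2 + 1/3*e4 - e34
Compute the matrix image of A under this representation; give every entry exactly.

Bivector images (products of the table entries): rho(e34) = rho(e3)rho(e4) = row 1: [0, -I, 0, 0]; row 2: [-I, 0, 0, 0]; row 3: [0, 0, 0, -I]; row 4: [0, 0, -I, 0].
M = (-1/3)*rho(e1) + (-1/2)*rho(e2) + (1/3)*rho(e4) + (-1)*rho(e34), summed entrywise:
Answer: row 1: [-1/3, I, 1/3, -1/2]; row 2: [I, -1/3, -1/2, -1/3]; row 3: [-1/3, 1/2, 1/3, I]; row 4: [1/2, 1/3, I, 1/3]


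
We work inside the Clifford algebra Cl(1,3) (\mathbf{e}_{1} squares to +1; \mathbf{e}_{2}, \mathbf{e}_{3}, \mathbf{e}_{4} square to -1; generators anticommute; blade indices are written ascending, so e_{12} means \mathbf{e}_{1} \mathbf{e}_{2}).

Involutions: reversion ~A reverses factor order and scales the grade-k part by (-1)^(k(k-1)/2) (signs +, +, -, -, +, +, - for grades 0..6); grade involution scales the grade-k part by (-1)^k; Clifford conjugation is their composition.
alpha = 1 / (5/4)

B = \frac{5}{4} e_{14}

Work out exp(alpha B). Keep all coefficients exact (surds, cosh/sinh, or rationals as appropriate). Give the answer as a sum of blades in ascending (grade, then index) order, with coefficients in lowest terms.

B^2 = (\frac{5}{4})^2*(e_{14})^2 = \frac{25}{16}*(+1) = \frac{25}{16} (a basis 2-blade squares to minus the product of its generators' squares).
B^2 = \frac{25}{16} — since the square is positive, the closed form is hyperbolic: l = \frac{5}{4}, alpha*l = 1, so exp(alpha B) = cosh(1) + (sinh(1)/(\frac{5}{4}))*B = \cosh{\left(1 \right)} + (\frac{4 \sinh{\left(1 \right)}}{5})*B.
Answer: \cosh{\left(1 \right)} + \sinh{\left(1 \right)} e_{14}


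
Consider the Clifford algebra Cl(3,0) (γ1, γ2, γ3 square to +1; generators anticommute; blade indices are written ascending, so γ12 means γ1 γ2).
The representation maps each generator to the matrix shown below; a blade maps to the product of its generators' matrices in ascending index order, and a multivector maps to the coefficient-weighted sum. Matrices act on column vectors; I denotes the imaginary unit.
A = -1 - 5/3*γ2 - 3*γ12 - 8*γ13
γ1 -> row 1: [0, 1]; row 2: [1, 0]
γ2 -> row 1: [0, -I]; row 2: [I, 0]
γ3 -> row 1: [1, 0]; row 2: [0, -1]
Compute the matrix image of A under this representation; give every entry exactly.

Bivector images (products of the table entries): rho(γ12) = rho(γ1)rho(γ2) = row 1: [I, 0]; row 2: [0, -I]; rho(γ13) = rho(γ1)rho(γ3) = row 1: [0, -1]; row 2: [1, 0].
M = (-1)*1 + (-5/3)*rho(γ2) + (-3)*rho(γ12) + (-8)*rho(γ13), summed entrywise (1 is the identity matrix):
Answer: row 1: [-1 - 3*I, 8 + 5*I/3]; row 2: [-8 - 5*I/3, -1 + 3*I]


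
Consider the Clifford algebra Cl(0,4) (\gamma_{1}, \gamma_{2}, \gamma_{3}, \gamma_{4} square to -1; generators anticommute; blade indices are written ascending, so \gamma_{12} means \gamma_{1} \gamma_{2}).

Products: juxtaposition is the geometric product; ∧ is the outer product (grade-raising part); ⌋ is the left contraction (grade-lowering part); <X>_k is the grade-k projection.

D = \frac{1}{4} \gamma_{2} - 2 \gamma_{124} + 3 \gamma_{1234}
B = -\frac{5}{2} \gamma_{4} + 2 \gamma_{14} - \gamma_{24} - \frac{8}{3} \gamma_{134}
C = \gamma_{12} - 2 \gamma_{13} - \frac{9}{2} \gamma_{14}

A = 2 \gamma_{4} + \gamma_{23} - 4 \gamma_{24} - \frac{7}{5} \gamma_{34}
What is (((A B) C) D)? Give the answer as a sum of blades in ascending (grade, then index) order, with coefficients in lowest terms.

step 1: 1 + \frac{4}{15} \gamma_{1} - 12 \gamma_{2} - \frac{7}{2} \gamma_{3} + 8 \gamma_{12} + \frac{122}{15} \gamma_{13} - \frac{7}{5} \gamma_{23} - \gamma_{34} + \frac{32}{3} \gamma_{123} + \frac{8}{3} \gamma_{124} - \frac{5}{2} \gamma_{234} + 2 \gamma_{1234}
step 2: \frac{124}{15} - 5 \gamma_{1} - \frac{168}{5} \gamma_{2} - \frac{152}{15} \gamma_{3} - \frac{22}{15} \gamma_{4} - \frac{9}{5} \gamma_{12} - \frac{79}{10} \gamma_{13} - \frac{5}{2} \gamma_{14} - \frac{227}{15} \gamma_{23} - 40 \gamma_{24} - \frac{193}{5} \gamma_{34} - \frac{65}{4} \gamma_{123} - 59 \gamma_{124} - \frac{73}{4} \gamma_{134} + \frac{128}{3} \gamma_{234} + \frac{53}{10} \gamma_{1234}
step 3: \frac{1423}{10} - \frac{4151}{20} \gamma_{1} - \frac{2861}{60} \gamma_{2} + \frac{9757}{60} \gamma_{3} - \frac{1247}{20} \gamma_{4} + \frac{6697}{60} \gamma_{12} - \frac{1859}{48} \gamma_{13} + \frac{1957}{20} \gamma_{14} + \frac{698}{15} \gamma_{23} - \frac{100}{3} \gamma_{24} - \frac{1133}{30} \gamma_{34} - \frac{637}{8} \gamma_{123} + \frac{1739}{120} \gamma_{124} - \frac{8623}{120} \gamma_{134} - \frac{209}{20} \gamma_{234} + \frac{9721}{240} \gamma_{1234}
Answer: \frac{1423}{10} - \frac{4151}{20} \gamma_{1} - \frac{2861}{60} \gamma_{2} + \frac{9757}{60} \gamma_{3} - \frac{1247}{20} \gamma_{4} + \frac{6697}{60} \gamma_{12} - \frac{1859}{48} \gamma_{13} + \frac{1957}{20} \gamma_{14} + \frac{698}{15} \gamma_{23} - \frac{100}{3} \gamma_{24} - \frac{1133}{30} \gamma_{34} - \frac{637}{8} \gamma_{123} + \frac{1739}{120} \gamma_{124} - \frac{8623}{120} \gamma_{134} - \frac{209}{20} \gamma_{234} + \frac{9721}{240} \gamma_{1234}


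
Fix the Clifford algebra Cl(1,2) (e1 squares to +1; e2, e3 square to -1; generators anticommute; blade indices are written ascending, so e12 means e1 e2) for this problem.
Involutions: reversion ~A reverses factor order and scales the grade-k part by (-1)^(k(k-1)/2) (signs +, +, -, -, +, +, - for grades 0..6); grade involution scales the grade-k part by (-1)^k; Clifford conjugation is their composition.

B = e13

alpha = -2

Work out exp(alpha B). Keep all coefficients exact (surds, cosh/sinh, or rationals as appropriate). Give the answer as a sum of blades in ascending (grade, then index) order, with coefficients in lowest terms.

B^2 = (1)^2*(e13)^2 = 1*(+1) = 1 (a basis 2-blade squares to minus the product of its generators' squares).
B^2 = 1 — a positive square means the series sums to a boost: l = 1, alpha*l = -2, so exp(alpha B) = cosh(-2) + (sinh(-2)/1)*B = cosh(2) + (-sinh(2))*B.
Answer: cosh(2) - sinh(2)*e13


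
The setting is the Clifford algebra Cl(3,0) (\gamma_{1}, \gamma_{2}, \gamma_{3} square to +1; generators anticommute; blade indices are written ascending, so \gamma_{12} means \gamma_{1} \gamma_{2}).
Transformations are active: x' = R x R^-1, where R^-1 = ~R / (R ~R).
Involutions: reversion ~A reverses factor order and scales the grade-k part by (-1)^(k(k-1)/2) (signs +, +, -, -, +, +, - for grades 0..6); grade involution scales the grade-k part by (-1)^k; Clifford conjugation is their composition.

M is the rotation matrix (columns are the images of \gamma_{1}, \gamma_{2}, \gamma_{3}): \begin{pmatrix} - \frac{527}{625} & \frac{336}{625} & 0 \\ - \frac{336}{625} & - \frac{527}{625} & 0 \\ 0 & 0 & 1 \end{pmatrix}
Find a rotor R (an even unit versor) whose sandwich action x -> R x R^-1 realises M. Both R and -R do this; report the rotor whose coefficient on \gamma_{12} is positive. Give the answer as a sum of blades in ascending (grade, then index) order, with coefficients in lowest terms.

Method: write R = a + b12*\gamma_{12} + b13*\gamma_{13} + b23*\gamma_{23} with a^2 + b12^2 + b13^2 + b23^2 = 1 (so R^-1 = ~R). Expanding the columns R e_j ~R gives tr M = 4a^2 - 1 and, from the antisymmetric part, M21 - M12 = -4a*b12, M13 - M31 = 4a*b13, M32 - M23 = -4a*b23.
Here tr M = -\frac{429}{625}, so a^2 = (1 + tr M)/4 = \frac{49}{625} and a = ±\frac{7}{25}. Taking a = \frac{7}{25}: M21 - M12 = -\frac{672}{625}, M13 - M31 = 0, M32 - M23 = 0, giving b12 = \frac{24}{25}, b13 = 0, b23 = 0, i.e. R = \frac{7}{25} + \frac{24}{25} \gamma_{12}.
Its \gamma_{12} coefficient is already positive.
Answer: \frac{7}{25} + \frac{24}{25} \gamma_{12}. Key observation: the double cover Spin(3) -> SO(3) sends R and -R to the same matrix (trace -\frac{429}{625} here), so the stated sign of the \gamma_{12} coefficient is what selects one sheet.


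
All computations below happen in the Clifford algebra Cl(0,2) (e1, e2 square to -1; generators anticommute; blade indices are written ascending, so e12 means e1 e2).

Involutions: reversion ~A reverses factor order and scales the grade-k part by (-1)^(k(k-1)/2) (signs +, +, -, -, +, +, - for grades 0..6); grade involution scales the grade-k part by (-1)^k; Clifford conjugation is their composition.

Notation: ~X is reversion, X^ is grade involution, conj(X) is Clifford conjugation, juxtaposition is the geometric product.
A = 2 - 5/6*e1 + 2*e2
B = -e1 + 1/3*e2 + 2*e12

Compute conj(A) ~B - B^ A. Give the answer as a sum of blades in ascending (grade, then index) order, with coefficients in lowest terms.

first term: 3/2 + 2*e1 + 7/3*e2 - 103/18*e12
second term: 3/2 - 2*e1 - 7/3*e2 + 103/18*e12
Answer: 4*e1 + 14/3*e2 - 103/9*e12


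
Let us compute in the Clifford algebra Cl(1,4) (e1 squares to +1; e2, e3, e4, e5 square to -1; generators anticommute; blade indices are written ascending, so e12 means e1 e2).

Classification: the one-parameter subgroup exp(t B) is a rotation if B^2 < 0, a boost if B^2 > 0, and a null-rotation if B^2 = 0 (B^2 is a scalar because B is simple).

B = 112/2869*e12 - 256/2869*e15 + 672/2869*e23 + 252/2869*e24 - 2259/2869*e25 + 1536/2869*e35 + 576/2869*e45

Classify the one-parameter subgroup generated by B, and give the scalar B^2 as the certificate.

B^2 term by term: the squares give (112/2869)^2*(e12)^2 + (-256/2869)^2*(e15)^2 + (672/2869)^2*(e23)^2 + (252/2869)^2*(e24)^2 + (-2259/2869)^2*(e25)^2 + (1536/2869)^2*(e35)^2 + (576/2869)^2*(e45)^2 = 12544/8231161*(+1) + 65536/8231161*(+1) + 451584/8231161*(-1) + 63504/8231161*(-1) + 5103081/8231161*(-1) + 2359296/8231161*(-1) + 331776/8231161*(-1) = -1 (each basis 2-blade squares to minus the product of its generators' squares); cross terms between blades sharing an index anticommute and cancel; the commuting (index-disjoint) pairs give grade-4 terms 2*c*c'*(blade product), which cancel blade by blade — e1235: 344064/8231161 - 344064/8231161 = 0; e1245: 129024/8231161 - 129024/8231161 = 0; e2345: 774144/8231161 - 774144/8231161 = 0 — confirming B is simple. So B^2 = -1.
Answer: rotation, certificate B^2 = -1. Certificate logic: -1 is a conjugation-invariant scalar, so its sign fixes rotation versus boost versus null-rotation outright.


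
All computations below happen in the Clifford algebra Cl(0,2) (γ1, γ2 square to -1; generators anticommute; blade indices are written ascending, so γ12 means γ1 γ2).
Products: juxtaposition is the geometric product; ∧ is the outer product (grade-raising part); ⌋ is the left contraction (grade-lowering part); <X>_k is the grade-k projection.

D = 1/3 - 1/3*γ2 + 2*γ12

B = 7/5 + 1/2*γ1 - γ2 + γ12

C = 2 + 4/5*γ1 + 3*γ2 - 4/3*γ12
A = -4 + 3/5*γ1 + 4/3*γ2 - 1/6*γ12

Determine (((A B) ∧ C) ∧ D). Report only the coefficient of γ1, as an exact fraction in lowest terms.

step 1: -22/5 + 1/150*γ1 + 311/60*γ2 - 11/2*γ12
step 2: -44/5 - 263/75*γ1 - 17/6*γ2 - 463/50*γ12
step 3: -44/15 - 263/225*γ1 + 179/90*γ2 - 8783/450*γ12
Answer: -263/225


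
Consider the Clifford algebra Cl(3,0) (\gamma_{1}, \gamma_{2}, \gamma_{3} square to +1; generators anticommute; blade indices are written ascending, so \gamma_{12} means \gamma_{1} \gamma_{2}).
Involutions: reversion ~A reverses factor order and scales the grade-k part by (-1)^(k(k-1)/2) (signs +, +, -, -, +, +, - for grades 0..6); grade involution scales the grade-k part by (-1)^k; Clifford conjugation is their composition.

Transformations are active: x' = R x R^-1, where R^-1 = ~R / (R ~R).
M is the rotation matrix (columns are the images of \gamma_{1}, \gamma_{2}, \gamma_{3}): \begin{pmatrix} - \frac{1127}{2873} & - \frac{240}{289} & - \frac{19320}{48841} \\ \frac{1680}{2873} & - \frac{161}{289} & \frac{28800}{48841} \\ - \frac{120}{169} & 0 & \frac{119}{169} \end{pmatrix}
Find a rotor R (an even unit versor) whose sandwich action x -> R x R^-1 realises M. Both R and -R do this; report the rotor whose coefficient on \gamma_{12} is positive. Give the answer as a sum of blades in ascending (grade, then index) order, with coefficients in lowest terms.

Method: write R = a + b12*\gamma_{12} + b13*\gamma_{13} + b23*\gamma_{23} with a^2 + b12^2 + b13^2 + b23^2 = 1 (so R^-1 = ~R). Expanding the columns R e_j ~R gives tr M = 4a^2 - 1 and, from the antisymmetric part, M21 - M12 = -4a*b12, M13 - M31 = 4a*b13, M32 - M23 = -4a*b23.
Here tr M = -\frac{11977}{48841}, so a^2 = (1 + tr M)/4 = \frac{9216}{48841} and a = ±\frac{96}{221}. Taking a = \frac{96}{221}: M21 - M12 = \frac{69120}{48841}, M13 - M31 = \frac{15360}{48841}, M32 - M23 = -\frac{28800}{48841}, giving b12 = -\frac{180}{221}, b13 = \frac{40}{221}, b23 = \frac{75}{221}, i.e. R = \frac{96}{221} - \frac{180}{221} \gamma_{12} + \frac{40}{221} \gamma_{13} + \frac{75}{221} \gamma_{23}.
Its \gamma_{12} coefficient is negative, so report the other preimage -R.
Answer: -\frac{96}{221} + \frac{180}{221} \gamma_{12} - \frac{40}{221} \gamma_{13} - \frac{75}{221} \gamma_{23}. Uniqueness: Spin(3) -> SO(3) maps R and -R to the same rotation of trace -\frac{11977}{48841}; fixing the sign of the \gamma_{12} coefficient removes the ambiguity.


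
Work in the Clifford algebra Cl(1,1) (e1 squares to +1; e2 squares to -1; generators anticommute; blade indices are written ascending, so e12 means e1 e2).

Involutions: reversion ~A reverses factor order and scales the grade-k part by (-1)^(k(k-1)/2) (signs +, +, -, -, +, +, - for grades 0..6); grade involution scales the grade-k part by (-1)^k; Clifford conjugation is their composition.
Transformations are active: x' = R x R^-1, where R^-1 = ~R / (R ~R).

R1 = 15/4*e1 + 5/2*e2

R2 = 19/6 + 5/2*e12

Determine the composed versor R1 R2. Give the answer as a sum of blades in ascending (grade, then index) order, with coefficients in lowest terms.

Distribute over the terms of R1 (each basis-blade product reordered to ascending indices, repeated generators contracted through their squares):
(15/4*e1) R2 = 95/8*e1 + 75/8*e2
(5/2*e2) R2 = 25/4*e1 + 95/12*e2
Summing the partial products and collecting blades:
Answer: 145/8*e1 + 415/24*e2
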